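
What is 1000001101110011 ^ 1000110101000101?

XOR: 1 when bits differ
  1000001101110011
^ 1000110101000101
------------------
  0000111000110110
Decimal: 33651 ^ 36165 = 3638



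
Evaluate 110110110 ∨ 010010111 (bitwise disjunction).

OR: 1 when either bit is 1
  110110110
| 010010111
-----------
  110110111
Decimal: 438 | 151 = 439



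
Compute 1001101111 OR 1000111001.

OR: 1 when either bit is 1
  1001101111
| 1000111001
------------
  1001111111
Decimal: 623 | 569 = 639



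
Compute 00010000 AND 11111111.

AND: 1 only when both bits are 1
  00010000
& 11111111
----------
  00010000
Decimal: 16 & 255 = 16



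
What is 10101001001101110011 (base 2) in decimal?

Sum of powers of 2 for each 1-bit:
2^0 + 2^1 + 2^4 + 2^5 + 2^6 + 2^8 + 2^9 + 2^12 + 2^15 + 2^17 + 2^19
= 1 + 2 + 16 + 32 + 64 + 256 + 512 + 4096 + 32768 + 131072 + 524288
= 693107



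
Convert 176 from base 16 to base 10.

Expand by place value (powers of 16):
176 = 1 × 16^2 + 7 × 16^1 + 6 × 16^0
= 1 × 256 + 7 × 16 + 6 × 1
= 256 + 112 + 6
= 374



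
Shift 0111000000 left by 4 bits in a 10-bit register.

Original: 0111000000 (decimal 448)
Shift left by 4 positions
Append 4 zeros on the right and drop the 4 high bits that overflow the 10-bit width
Result: 0000000000 (decimal 0)
Equivalent: 448 << 4 = 448 × 2^4 = 7168, truncated to 10 bits = 0



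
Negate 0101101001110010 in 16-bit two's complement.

Original: 0101101001110010
Step 1 - Invert all bits: 1010010110001101
Step 2 - Add 1: 1010010110001110
Verification: 0101101001110010 + 1010010110001110 = 10000000000000000; discarding the end carry (carry out of the top bit) leaves the 16-bit value 0000000000000000, as required for x + (-x)



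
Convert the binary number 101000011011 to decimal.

Sum of powers of 2 for each 1-bit:
2^0 + 2^1 + 2^3 + 2^4 + 2^9 + 2^11
= 1 + 2 + 8 + 16 + 512 + 2048
= 2587



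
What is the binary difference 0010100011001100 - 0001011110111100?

Method 1 - Direct subtraction (column by column from the right: bit − bit − borrow-in; if negative, add 2 and borrow 1 from the next column):
borrow: 0010111001100000
        0010100011001100
-       0001011110111100
------------------------
        0001000100010000

Method 2 - Add two's complement:
Two's complement of 0001011110111100: invert → 1110100001000011, add 1 → 1110100001000100
  0010100011001100
+ 1110100001000100
------------------
 10001000100010000  (end carry out of the top bit = 1)
Discarding the end carry: 0001000100010000
Decimal check:
  0010100011001100 = 8192 + 2048 + 128 + 64 + 8 + 4 = 10444
  0001011110111100 = 4096 + 1024 + 512 + 256 + 128 + 32 + 16 + 8 + 4 = 6076
  10444 - 6076 = 4368, and 0001000100010000 = 4096 + 256 + 16 = 4368 ✓



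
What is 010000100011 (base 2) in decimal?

Sum of powers of 2 for each 1-bit:
2^0 + 2^1 + 2^5 + 2^10
= 1 + 2 + 32 + 1024
= 1059



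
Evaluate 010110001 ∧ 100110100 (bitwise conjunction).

AND: 1 only when both bits are 1
  010110001
& 100110100
-----------
  000110000
Decimal: 177 & 308 = 48



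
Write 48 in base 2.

Using repeated division by 2:
48 ÷ 2 = 24 remainder 0
24 ÷ 2 = 12 remainder 0
12 ÷ 2 = 6 remainder 0
6 ÷ 2 = 3 remainder 0
3 ÷ 2 = 1 remainder 1
1 ÷ 2 = 0 remainder 1
Reading remainders bottom to top: 110000



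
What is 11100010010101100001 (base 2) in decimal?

Sum of powers of 2 for each 1-bit:
2^0 + 2^5 + 2^6 + 2^8 + 2^10 + 2^13 + 2^17 + 2^18 + 2^19
= 1 + 32 + 64 + 256 + 1024 + 8192 + 131072 + 262144 + 524288
= 927073



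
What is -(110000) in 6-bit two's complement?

Original (sign bit 1, negative): 110000
Step 1 - Invert all bits: 001111
Step 2 - Add 1: 010000
Verification: 110000 + 010000 = 1000000; discarding the end carry (carry out of the top bit) leaves the 6-bit value 000000, as required for x + (-x)



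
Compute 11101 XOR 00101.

XOR: 1 when bits differ
  11101
^ 00101
-------
  11000
Decimal: 29 ^ 5 = 24



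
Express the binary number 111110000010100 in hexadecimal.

Group into 4-bit nibbles from right:
  0111 = 7
  1100 = C
  0001 = 1
  0100 = 4
Result: 7C14



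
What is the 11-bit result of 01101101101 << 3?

Original: 01101101101 (decimal 877)
Shift left by 3 positions
Append 3 zeros on the right and drop the 3 high bits that overflow the 11-bit width
Result: 01101101000 (decimal 872)
Equivalent: 877 << 3 = 877 × 2^3 = 7016, truncated to 11 bits = 872



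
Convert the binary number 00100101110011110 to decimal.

Sum of powers of 2 for each 1-bit:
2^1 + 2^2 + 2^3 + 2^4 + 2^7 + 2^8 + 2^9 + 2^11 + 2^14
= 2 + 4 + 8 + 16 + 128 + 256 + 512 + 2048 + 16384
= 19358



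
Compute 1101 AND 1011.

AND: 1 only when both bits are 1
  1101
& 1011
------
  1001
Decimal: 13 & 11 = 9



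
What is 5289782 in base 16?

Using repeated division by 16 (digits 10–15 are A–F):
5289782 ÷ 16 = 330611 remainder 6
330611 ÷ 16 = 20663 remainder 3
20663 ÷ 16 = 1291 remainder 7
1291 ÷ 16 = 80 remainder 11 (B)
80 ÷ 16 = 5 remainder 0
5 ÷ 16 = 0 remainder 5
Reading remainders bottom to top: 50B736



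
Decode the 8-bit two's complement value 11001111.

Binary: 11001111
Sign bit: 1 (negative)
Invert: 00110000
Add 1:  00110001
Magnitude: 00110001 = 32 + 16 + 1 = 49
Value: -49



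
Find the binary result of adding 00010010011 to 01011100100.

Add column by column from the right: bit + bit + carry-in; write the sum mod 2, carry 1 when the sum is 2 or 3.
carry:  00100000000
        00010010011
+       01011100100
-------------------
       001101110111
(the carry out of the leftmost column, 0, becomes the leading bit)
Decimal check:
  00010010011 = 128 + 16 + 2 + 1 = 147
  01011100100 = 512 + 128 + 64 + 32 + 4 = 740
  147 + 740 = 887, and 001101110111 = 512 + 256 + 64 + 32 + 16 + 4 + 2 + 1 = 887 ✓



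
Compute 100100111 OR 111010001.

OR: 1 when either bit is 1
  100100111
| 111010001
-----------
  111110111
Decimal: 295 | 465 = 503



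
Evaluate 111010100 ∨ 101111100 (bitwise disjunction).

OR: 1 when either bit is 1
  111010100
| 101111100
-----------
  111111100
Decimal: 468 | 380 = 508



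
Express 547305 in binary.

Using repeated division by 2:
547305 ÷ 2 = 273652 remainder 1
273652 ÷ 2 = 136826 remainder 0
136826 ÷ 2 = 68413 remainder 0
68413 ÷ 2 = 34206 remainder 1
34206 ÷ 2 = 17103 remainder 0
17103 ÷ 2 = 8551 remainder 1
8551 ÷ 2 = 4275 remainder 1
4275 ÷ 2 = 2137 remainder 1
2137 ÷ 2 = 1068 remainder 1
1068 ÷ 2 = 534 remainder 0
534 ÷ 2 = 267 remainder 0
267 ÷ 2 = 133 remainder 1
133 ÷ 2 = 66 remainder 1
66 ÷ 2 = 33 remainder 0
33 ÷ 2 = 16 remainder 1
16 ÷ 2 = 8 remainder 0
8 ÷ 2 = 4 remainder 0
4 ÷ 2 = 2 remainder 0
2 ÷ 2 = 1 remainder 0
1 ÷ 2 = 0 remainder 1
Reading remainders bottom to top: 10000101100111101001



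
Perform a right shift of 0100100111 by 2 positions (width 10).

Original: 0100100111 (decimal 295)
Shift right by 2 positions
Drop the 2 low bits; fill with zeros on the left
Result: 0001001001 (decimal 73)
Equivalent: 295 >> 2 = 295 ÷ 2^2 = 73



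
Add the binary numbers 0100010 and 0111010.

Add column by column from the right: bit + bit + carry-in; write the sum mod 2, carry 1 when the sum is 2 or 3.
carry:  1000100
        0100010
+       0111010
---------------
       01011100
(the carry out of the leftmost column, 0, becomes the leading bit)
Decimal check:
  0100010 = 32 + 2 = 34
  0111010 = 32 + 16 + 8 + 2 = 58
  34 + 58 = 92, and 01011100 = 64 + 16 + 8 + 4 = 92 ✓



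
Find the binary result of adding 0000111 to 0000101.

Add column by column from the right: bit + bit + carry-in; write the sum mod 2, carry 1 when the sum is 2 or 3.
carry:  0001110
        0000111
+       0000101
---------------
       00001100
(the carry out of the leftmost column, 0, becomes the leading bit)
Decimal check:
  0000111 = 4 + 2 + 1 = 7
  0000101 = 4 + 1 = 5
  7 + 5 = 12, and 00001100 = 8 + 4 = 12 ✓



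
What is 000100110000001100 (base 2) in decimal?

Sum of powers of 2 for each 1-bit:
2^2 + 2^3 + 2^10 + 2^11 + 2^14
= 4 + 8 + 1024 + 2048 + 16384
= 19468



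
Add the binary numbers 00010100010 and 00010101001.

Add column by column from the right: bit + bit + carry-in; write the sum mod 2, carry 1 when the sum is 2 or 3.
carry:  00101000000
        00010100010
+       00010101001
-------------------
       000101001011
(the carry out of the leftmost column, 0, becomes the leading bit)
Decimal check:
  00010100010 = 128 + 32 + 2 = 162
  00010101001 = 128 + 32 + 8 + 1 = 169
  162 + 169 = 331, and 000101001011 = 256 + 64 + 8 + 2 + 1 = 331 ✓



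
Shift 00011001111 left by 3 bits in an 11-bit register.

Original: 00011001111 (decimal 207)
Shift left by 3 positions
Append 3 zeros on the right
Result: 11001111000 (decimal 1656)
Equivalent: 207 << 3 = 207 × 2^3 = 1656



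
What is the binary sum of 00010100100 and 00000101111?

Add column by column from the right: bit + bit + carry-in; write the sum mod 2, carry 1 when the sum is 2 or 3.
carry:  00001011000
        00010100100
+       00000101111
-------------------
       000011010011
(the carry out of the leftmost column, 0, becomes the leading bit)
Decimal check:
  00010100100 = 128 + 32 + 4 = 164
  00000101111 = 32 + 8 + 4 + 2 + 1 = 47
  164 + 47 = 211, and 000011010011 = 128 + 64 + 16 + 2 + 1 = 211 ✓



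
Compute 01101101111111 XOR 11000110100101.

XOR: 1 when bits differ
  01101101111111
^ 11000110100101
----------------
  10101011011010
Decimal: 7039 ^ 12709 = 10970



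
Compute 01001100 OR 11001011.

OR: 1 when either bit is 1
  01001100
| 11001011
----------
  11001111
Decimal: 76 | 203 = 207



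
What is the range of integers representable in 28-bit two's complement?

For 28-bit two's complement:
Minimum: -2^27 = -134217728
Maximum: 2^27 - 1 = 134217727



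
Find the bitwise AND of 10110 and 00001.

AND: 1 only when both bits are 1
  10110
& 00001
-------
  00000
Decimal: 22 & 1 = 0



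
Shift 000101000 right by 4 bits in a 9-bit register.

Original: 000101000 (decimal 40)
Shift right by 4 positions
Drop the 4 low bits; fill with zeros on the left
Result: 000000010 (decimal 2)
Equivalent: 40 >> 4 = 40 ÷ 2^4 = 2



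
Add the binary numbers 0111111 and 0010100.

Add column by column from the right: bit + bit + carry-in; write the sum mod 2, carry 1 when the sum is 2 or 3.
carry:  1111000
        0111111
+       0010100
---------------
       01010011
(the carry out of the leftmost column, 0, becomes the leading bit)
Decimal check:
  0111111 = 32 + 16 + 8 + 4 + 2 + 1 = 63
  0010100 = 16 + 4 = 20
  63 + 20 = 83, and 01010011 = 64 + 16 + 2 + 1 = 83 ✓



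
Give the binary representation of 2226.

Using repeated division by 2:
2226 ÷ 2 = 1113 remainder 0
1113 ÷ 2 = 556 remainder 1
556 ÷ 2 = 278 remainder 0
278 ÷ 2 = 139 remainder 0
139 ÷ 2 = 69 remainder 1
69 ÷ 2 = 34 remainder 1
34 ÷ 2 = 17 remainder 0
17 ÷ 2 = 8 remainder 1
8 ÷ 2 = 4 remainder 0
4 ÷ 2 = 2 remainder 0
2 ÷ 2 = 1 remainder 0
1 ÷ 2 = 0 remainder 1
Reading remainders bottom to top: 100010110010



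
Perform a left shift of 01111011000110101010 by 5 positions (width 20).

Original: 01111011000110101010 (decimal 504234)
Shift left by 5 positions
Append 5 zeros on the right and drop the 5 high bits that overflow the 20-bit width
Result: 01100011010101000000 (decimal 406848)
Equivalent: 504234 << 5 = 504234 × 2^5 = 16135488, truncated to 20 bits = 406848



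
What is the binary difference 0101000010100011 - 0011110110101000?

Method 1 - Direct subtraction (column by column from the right: bit − bit − borrow-in; if negative, add 2 and borrow 1 from the next column):
borrow: 0111111111110000
        0101000010100011
-       0011110110101000
------------------------
        0001001011111011

Method 2 - Add two's complement:
Two's complement of 0011110110101000: invert → 1100001001010111, add 1 → 1100001001011000
  0101000010100011
+ 1100001001011000
------------------
 10001001011111011  (end carry out of the top bit = 1)
Discarding the end carry: 0001001011111011
Decimal check:
  0101000010100011 = 16384 + 4096 + 128 + 32 + 2 + 1 = 20643
  0011110110101000 = 8192 + 4096 + 2048 + 1024 + 256 + 128 + 32 + 8 = 15784
  20643 - 15784 = 4859, and 0001001011111011 = 4096 + 512 + 128 + 64 + 32 + 16 + 8 + 2 + 1 = 4859 ✓



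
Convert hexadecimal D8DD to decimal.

Expand by place value (powers of 16):
Digit values: D = 13
D8DD = 13 × 16^3 + 8 × 16^2 + 13 × 16^1 + 13 × 16^0
= 13 × 4096 + 8 × 256 + 13 × 16 + 13 × 1
= 53248 + 2048 + 208 + 13
= 55517



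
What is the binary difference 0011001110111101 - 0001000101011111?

Method 1 - Direct subtraction (column by column from the right: bit − bit − borrow-in; if negative, add 2 and borrow 1 from the next column):
borrow: 0000000010111100
        0011001110111101
-       0001000101011111
------------------------
        0010001001011110

Method 2 - Add two's complement:
Two's complement of 0001000101011111: invert → 1110111010100000, add 1 → 1110111010100001
  0011001110111101
+ 1110111010100001
------------------
 10010001001011110  (end carry out of the top bit = 1)
Discarding the end carry: 0010001001011110
Decimal check:
  0011001110111101 = 8192 + 4096 + 512 + 256 + 128 + 32 + 16 + 8 + 4 + 1 = 13245
  0001000101011111 = 4096 + 256 + 64 + 16 + 8 + 4 + 2 + 1 = 4447
  13245 - 4447 = 8798, and 0010001001011110 = 8192 + 512 + 64 + 16 + 8 + 4 + 2 = 8798 ✓



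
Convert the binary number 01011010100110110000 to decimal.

Sum of powers of 2 for each 1-bit:
2^4 + 2^5 + 2^7 + 2^8 + 2^11 + 2^13 + 2^15 + 2^16 + 2^18
= 16 + 32 + 128 + 256 + 2048 + 8192 + 32768 + 65536 + 262144
= 371120



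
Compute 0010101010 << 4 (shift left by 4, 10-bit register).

Original: 0010101010 (decimal 170)
Shift left by 4 positions
Append 4 zeros on the right and drop the 4 high bits that overflow the 10-bit width
Result: 1010100000 (decimal 672)
Equivalent: 170 << 4 = 170 × 2^4 = 2720, truncated to 10 bits = 672



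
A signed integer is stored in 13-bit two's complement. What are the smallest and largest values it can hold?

For 13-bit two's complement:
Minimum: -2^12 = -4096
Maximum: 2^12 - 1 = 4095



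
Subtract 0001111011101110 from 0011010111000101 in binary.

Method 1 - Direct subtraction (column by column from the right: bit − bit − borrow-in; if negative, add 2 and borrow 1 from the next column):
borrow: 0011110111111100
        0011010111000101
-       0001111011101110
------------------------
        0001011011010111

Method 2 - Add two's complement:
Two's complement of 0001111011101110: invert → 1110000100010001, add 1 → 1110000100010010
  0011010111000101
+ 1110000100010010
------------------
 10001011011010111  (end carry out of the top bit = 1)
Discarding the end carry: 0001011011010111
Decimal check:
  0011010111000101 = 8192 + 4096 + 1024 + 256 + 128 + 64 + 4 + 1 = 13765
  0001111011101110 = 4096 + 2048 + 1024 + 512 + 128 + 64 + 32 + 8 + 4 + 2 = 7918
  13765 - 7918 = 5847, and 0001011011010111 = 4096 + 1024 + 512 + 128 + 64 + 16 + 4 + 2 + 1 = 5847 ✓



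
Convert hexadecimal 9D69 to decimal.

Expand by place value (powers of 16):
Digit values: D = 13
9D69 = 9 × 16^3 + 13 × 16^2 + 6 × 16^1 + 9 × 16^0
= 9 × 4096 + 13 × 256 + 6 × 16 + 9 × 1
= 36864 + 3328 + 96 + 9
= 40297



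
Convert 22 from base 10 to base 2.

Using repeated division by 2:
22 ÷ 2 = 11 remainder 0
11 ÷ 2 = 5 remainder 1
5 ÷ 2 = 2 remainder 1
2 ÷ 2 = 1 remainder 0
1 ÷ 2 = 0 remainder 1
Reading remainders bottom to top: 10110



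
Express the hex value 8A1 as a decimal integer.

Expand by place value (powers of 16):
Digit values: A = 10
8A1 = 8 × 16^2 + 10 × 16^1 + 1 × 16^0
= 8 × 256 + 10 × 16 + 1 × 1
= 2048 + 160 + 1
= 2209



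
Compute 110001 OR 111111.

OR: 1 when either bit is 1
  110001
| 111111
--------
  111111
Decimal: 49 | 63 = 63



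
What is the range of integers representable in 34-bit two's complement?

For 34-bit two's complement:
Minimum: -2^33 = -8589934592
Maximum: 2^33 - 1 = 8589934591



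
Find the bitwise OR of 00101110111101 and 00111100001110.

OR: 1 when either bit is 1
  00101110111101
| 00111100001110
----------------
  00111110111111
Decimal: 3005 | 3854 = 4031



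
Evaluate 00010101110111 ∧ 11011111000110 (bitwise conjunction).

AND: 1 only when both bits are 1
  00010101110111
& 11011111000110
----------------
  00010101000110
Decimal: 1399 & 14278 = 1350



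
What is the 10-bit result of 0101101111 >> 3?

Original: 0101101111 (decimal 367)
Shift right by 3 positions
Drop the 3 low bits; fill with zeros on the left
Result: 0000101101 (decimal 45)
Equivalent: 367 >> 3 = 367 ÷ 2^3 = 45



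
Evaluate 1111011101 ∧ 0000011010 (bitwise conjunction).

AND: 1 only when both bits are 1
  1111011101
& 0000011010
------------
  0000011000
Decimal: 989 & 26 = 24



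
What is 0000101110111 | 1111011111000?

OR: 1 when either bit is 1
  0000101110111
| 1111011111000
---------------
  1111111111111
Decimal: 375 | 7928 = 8191



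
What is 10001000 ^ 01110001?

XOR: 1 when bits differ
  10001000
^ 01110001
----------
  11111001
Decimal: 136 ^ 113 = 249



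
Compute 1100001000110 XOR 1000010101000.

XOR: 1 when bits differ
  1100001000110
^ 1000010101000
---------------
  0100011101110
Decimal: 6214 ^ 4264 = 2286



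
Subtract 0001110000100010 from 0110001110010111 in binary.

Method 1 - Direct subtraction (column by column from the right: bit − bit − borrow-in; if negative, add 2 and borrow 1 from the next column):
borrow: 0011100011000000
        0110001110010111
-       0001110000100010
------------------------
        0100011101110101

Method 2 - Add two's complement:
Two's complement of 0001110000100010: invert → 1110001111011101, add 1 → 1110001111011110
  0110001110010111
+ 1110001111011110
------------------
 10100011101110101  (end carry out of the top bit = 1)
Discarding the end carry: 0100011101110101
Decimal check:
  0110001110010111 = 16384 + 8192 + 512 + 256 + 128 + 16 + 4 + 2 + 1 = 25495
  0001110000100010 = 4096 + 2048 + 1024 + 32 + 2 = 7202
  25495 - 7202 = 18293, and 0100011101110101 = 16384 + 1024 + 512 + 256 + 64 + 32 + 16 + 4 + 1 = 18293 ✓



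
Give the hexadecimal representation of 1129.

Using repeated division by 16 (digits 10–15 are A–F):
1129 ÷ 16 = 70 remainder 9
70 ÷ 16 = 4 remainder 6
4 ÷ 16 = 0 remainder 4
Reading remainders bottom to top: 469



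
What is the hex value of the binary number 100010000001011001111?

Group into 4-bit nibbles from right:
  0001 = 1
  0001 = 1
  0000 = 0
  0010 = 2
  1100 = C
  1111 = F
Result: 1102CF



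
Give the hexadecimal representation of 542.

Using repeated division by 16 (digits 10–15 are A–F):
542 ÷ 16 = 33 remainder 14 (E)
33 ÷ 16 = 2 remainder 1
2 ÷ 16 = 0 remainder 2
Reading remainders bottom to top: 21E



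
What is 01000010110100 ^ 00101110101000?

XOR: 1 when bits differ
  01000010110100
^ 00101110101000
----------------
  01101100011100
Decimal: 4276 ^ 2984 = 6940



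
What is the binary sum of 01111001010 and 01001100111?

Add column by column from the right: bit + bit + carry-in; write the sum mod 2, carry 1 when the sum is 2 or 3.
carry:  11110011100
        01111001010
+       01001100111
-------------------
       011000110001
(the carry out of the leftmost column, 0, becomes the leading bit)
Decimal check:
  01111001010 = 512 + 256 + 128 + 64 + 8 + 2 = 970
  01001100111 = 512 + 64 + 32 + 4 + 2 + 1 = 615
  970 + 615 = 1585, and 011000110001 = 1024 + 512 + 32 + 16 + 1 = 1585 ✓



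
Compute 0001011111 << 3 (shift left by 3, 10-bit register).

Original: 0001011111 (decimal 95)
Shift left by 3 positions
Append 3 zeros on the right
Result: 1011111000 (decimal 760)
Equivalent: 95 << 3 = 95 × 2^3 = 760



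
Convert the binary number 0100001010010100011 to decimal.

Sum of powers of 2 for each 1-bit:
2^0 + 2^1 + 2^5 + 2^7 + 2^10 + 2^12 + 2^17
= 1 + 2 + 32 + 128 + 1024 + 4096 + 131072
= 136355



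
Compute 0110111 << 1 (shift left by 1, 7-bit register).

Original: 0110111 (decimal 55)
Shift left by 1 position
Append 1 zero on the right
Result: 1101110 (decimal 110)
Equivalent: 55 << 1 = 55 × 2^1 = 110



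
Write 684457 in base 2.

Using repeated division by 2:
684457 ÷ 2 = 342228 remainder 1
342228 ÷ 2 = 171114 remainder 0
171114 ÷ 2 = 85557 remainder 0
85557 ÷ 2 = 42778 remainder 1
42778 ÷ 2 = 21389 remainder 0
21389 ÷ 2 = 10694 remainder 1
10694 ÷ 2 = 5347 remainder 0
5347 ÷ 2 = 2673 remainder 1
2673 ÷ 2 = 1336 remainder 1
1336 ÷ 2 = 668 remainder 0
668 ÷ 2 = 334 remainder 0
334 ÷ 2 = 167 remainder 0
167 ÷ 2 = 83 remainder 1
83 ÷ 2 = 41 remainder 1
41 ÷ 2 = 20 remainder 1
20 ÷ 2 = 10 remainder 0
10 ÷ 2 = 5 remainder 0
5 ÷ 2 = 2 remainder 1
2 ÷ 2 = 1 remainder 0
1 ÷ 2 = 0 remainder 1
Reading remainders bottom to top: 10100111000110101001



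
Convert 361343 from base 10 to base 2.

Using repeated division by 2:
361343 ÷ 2 = 180671 remainder 1
180671 ÷ 2 = 90335 remainder 1
90335 ÷ 2 = 45167 remainder 1
45167 ÷ 2 = 22583 remainder 1
22583 ÷ 2 = 11291 remainder 1
11291 ÷ 2 = 5645 remainder 1
5645 ÷ 2 = 2822 remainder 1
2822 ÷ 2 = 1411 remainder 0
1411 ÷ 2 = 705 remainder 1
705 ÷ 2 = 352 remainder 1
352 ÷ 2 = 176 remainder 0
176 ÷ 2 = 88 remainder 0
88 ÷ 2 = 44 remainder 0
44 ÷ 2 = 22 remainder 0
22 ÷ 2 = 11 remainder 0
11 ÷ 2 = 5 remainder 1
5 ÷ 2 = 2 remainder 1
2 ÷ 2 = 1 remainder 0
1 ÷ 2 = 0 remainder 1
Reading remainders bottom to top: 1011000001101111111



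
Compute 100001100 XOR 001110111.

XOR: 1 when bits differ
  100001100
^ 001110111
-----------
  101111011
Decimal: 268 ^ 119 = 379



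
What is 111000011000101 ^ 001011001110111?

XOR: 1 when bits differ
  111000011000101
^ 001011001110111
-----------------
  110011010110010
Decimal: 28869 ^ 5751 = 26290



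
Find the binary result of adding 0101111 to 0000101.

Add column by column from the right: bit + bit + carry-in; write the sum mod 2, carry 1 when the sum is 2 or 3.
carry:  0011110
        0101111
+       0000101
---------------
       00110100
(the carry out of the leftmost column, 0, becomes the leading bit)
Decimal check:
  0101111 = 32 + 8 + 4 + 2 + 1 = 47
  0000101 = 4 + 1 = 5
  47 + 5 = 52, and 00110100 = 32 + 16 + 4 = 52 ✓



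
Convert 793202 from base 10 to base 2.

Using repeated division by 2:
793202 ÷ 2 = 396601 remainder 0
396601 ÷ 2 = 198300 remainder 1
198300 ÷ 2 = 99150 remainder 0
99150 ÷ 2 = 49575 remainder 0
49575 ÷ 2 = 24787 remainder 1
24787 ÷ 2 = 12393 remainder 1
12393 ÷ 2 = 6196 remainder 1
6196 ÷ 2 = 3098 remainder 0
3098 ÷ 2 = 1549 remainder 0
1549 ÷ 2 = 774 remainder 1
774 ÷ 2 = 387 remainder 0
387 ÷ 2 = 193 remainder 1
193 ÷ 2 = 96 remainder 1
96 ÷ 2 = 48 remainder 0
48 ÷ 2 = 24 remainder 0
24 ÷ 2 = 12 remainder 0
12 ÷ 2 = 6 remainder 0
6 ÷ 2 = 3 remainder 0
3 ÷ 2 = 1 remainder 1
1 ÷ 2 = 0 remainder 1
Reading remainders bottom to top: 11000001101001110010



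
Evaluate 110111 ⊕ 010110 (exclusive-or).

XOR: 1 when bits differ
  110111
^ 010110
--------
  100001
Decimal: 55 ^ 22 = 33



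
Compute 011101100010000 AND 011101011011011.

AND: 1 only when both bits are 1
  011101100010000
& 011101011011011
-----------------
  011101000010000
Decimal: 15120 & 15067 = 14864



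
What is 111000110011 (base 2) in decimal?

Sum of powers of 2 for each 1-bit:
2^0 + 2^1 + 2^4 + 2^5 + 2^9 + 2^10 + 2^11
= 1 + 2 + 16 + 32 + 512 + 1024 + 2048
= 3635



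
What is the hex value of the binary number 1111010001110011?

Group into 4-bit nibbles from right:
  1111 = F
  0100 = 4
  0111 = 7
  0011 = 3
Result: F473



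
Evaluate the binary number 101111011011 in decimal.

Sum of powers of 2 for each 1-bit:
2^0 + 2^1 + 2^3 + 2^4 + 2^6 + 2^7 + 2^8 + 2^9 + 2^11
= 1 + 2 + 8 + 16 + 64 + 128 + 256 + 512 + 2048
= 3035



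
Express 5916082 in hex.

Using repeated division by 16 (digits 10–15 are A–F):
5916082 ÷ 16 = 369755 remainder 2
369755 ÷ 16 = 23109 remainder 11 (B)
23109 ÷ 16 = 1444 remainder 5
1444 ÷ 16 = 90 remainder 4
90 ÷ 16 = 5 remainder 10 (A)
5 ÷ 16 = 0 remainder 5
Reading remainders bottom to top: 5A45B2



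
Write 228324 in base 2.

Using repeated division by 2:
228324 ÷ 2 = 114162 remainder 0
114162 ÷ 2 = 57081 remainder 0
57081 ÷ 2 = 28540 remainder 1
28540 ÷ 2 = 14270 remainder 0
14270 ÷ 2 = 7135 remainder 0
7135 ÷ 2 = 3567 remainder 1
3567 ÷ 2 = 1783 remainder 1
1783 ÷ 2 = 891 remainder 1
891 ÷ 2 = 445 remainder 1
445 ÷ 2 = 222 remainder 1
222 ÷ 2 = 111 remainder 0
111 ÷ 2 = 55 remainder 1
55 ÷ 2 = 27 remainder 1
27 ÷ 2 = 13 remainder 1
13 ÷ 2 = 6 remainder 1
6 ÷ 2 = 3 remainder 0
3 ÷ 2 = 1 remainder 1
1 ÷ 2 = 0 remainder 1
Reading remainders bottom to top: 110111101111100100



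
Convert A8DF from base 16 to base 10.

Expand by place value (powers of 16):
Digit values: A = 10, D = 13, F = 15
A8DF = 10 × 16^3 + 8 × 16^2 + 13 × 16^1 + 15 × 16^0
= 10 × 4096 + 8 × 256 + 13 × 16 + 15 × 1
= 40960 + 2048 + 208 + 15
= 43231



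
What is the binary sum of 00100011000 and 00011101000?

Add column by column from the right: bit + bit + carry-in; write the sum mod 2, carry 1 when the sum is 2 or 3.
carry:  01111110000
        00100011000
+       00011101000
-------------------
       001000000000
(the carry out of the leftmost column, 0, becomes the leading bit)
Decimal check:
  00100011000 = 256 + 16 + 8 = 280
  00011101000 = 128 + 64 + 32 + 8 = 232
  280 + 232 = 512, and 001000000000 = 512 ✓



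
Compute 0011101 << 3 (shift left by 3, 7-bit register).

Original: 0011101 (decimal 29)
Shift left by 3 positions
Append 3 zeros on the right and drop the 3 high bits that overflow the 7-bit width
Result: 1101000 (decimal 104)
Equivalent: 29 << 3 = 29 × 2^3 = 232, truncated to 7 bits = 104



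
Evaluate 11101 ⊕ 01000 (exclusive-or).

XOR: 1 when bits differ
  11101
^ 01000
-------
  10101
Decimal: 29 ^ 8 = 21



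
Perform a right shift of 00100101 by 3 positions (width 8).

Original: 00100101 (decimal 37)
Shift right by 3 positions
Drop the 3 low bits; fill with zeros on the left
Result: 00000100 (decimal 4)
Equivalent: 37 >> 3 = 37 ÷ 2^3 = 4



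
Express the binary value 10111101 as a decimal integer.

Sum of powers of 2 for each 1-bit:
2^0 + 2^2 + 2^3 + 2^4 + 2^5 + 2^7
= 1 + 4 + 8 + 16 + 32 + 128
= 189



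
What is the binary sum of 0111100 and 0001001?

Add column by column from the right: bit + bit + carry-in; write the sum mod 2, carry 1 when the sum is 2 or 3.
carry:  1110000
        0111100
+       0001001
---------------
       01000101
(the carry out of the leftmost column, 0, becomes the leading bit)
Decimal check:
  0111100 = 32 + 16 + 8 + 4 = 60
  0001001 = 8 + 1 = 9
  60 + 9 = 69, and 01000101 = 64 + 4 + 1 = 69 ✓



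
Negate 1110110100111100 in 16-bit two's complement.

Original (sign bit 1, negative): 1110110100111100
Step 1 - Invert all bits: 0001001011000011
Step 2 - Add 1: 0001001011000100
Verification: 1110110100111100 + 0001001011000100 = 10000000000000000; discarding the end carry (carry out of the top bit) leaves the 16-bit value 0000000000000000, as required for x + (-x)



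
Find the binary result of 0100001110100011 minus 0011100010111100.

Method 1 - Direct subtraction (column by column from the right: bit − bit − borrow-in; if negative, add 2 and borrow 1 from the next column):
borrow: 0111000111111000
        0100001110100011
-       0011100010111100
------------------------
        0000101011100111

Method 2 - Add two's complement:
Two's complement of 0011100010111100: invert → 1100011101000011, add 1 → 1100011101000100
  0100001110100011
+ 1100011101000100
------------------
 10000101011100111  (end carry out of the top bit = 1)
Discarding the end carry: 0000101011100111
Decimal check:
  0100001110100011 = 16384 + 512 + 256 + 128 + 32 + 2 + 1 = 17315
  0011100010111100 = 8192 + 4096 + 2048 + 128 + 32 + 16 + 8 + 4 = 14524
  17315 - 14524 = 2791, and 0000101011100111 = 2048 + 512 + 128 + 64 + 32 + 4 + 2 + 1 = 2791 ✓



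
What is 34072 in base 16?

Using repeated division by 16 (digits 10–15 are A–F):
34072 ÷ 16 = 2129 remainder 8
2129 ÷ 16 = 133 remainder 1
133 ÷ 16 = 8 remainder 5
8 ÷ 16 = 0 remainder 8
Reading remainders bottom to top: 8518



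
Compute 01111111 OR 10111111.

OR: 1 when either bit is 1
  01111111
| 10111111
----------
  11111111
Decimal: 127 | 191 = 255



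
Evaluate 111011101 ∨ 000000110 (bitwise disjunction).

OR: 1 when either bit is 1
  111011101
| 000000110
-----------
  111011111
Decimal: 477 | 6 = 479



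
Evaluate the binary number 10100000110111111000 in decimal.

Sum of powers of 2 for each 1-bit:
2^3 + 2^4 + 2^5 + 2^6 + 2^7 + 2^8 + 2^10 + 2^11 + 2^17 + 2^19
= 8 + 16 + 32 + 64 + 128 + 256 + 1024 + 2048 + 131072 + 524288
= 658936



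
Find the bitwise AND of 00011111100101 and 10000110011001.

AND: 1 only when both bits are 1
  00011111100101
& 10000110011001
----------------
  00000110000001
Decimal: 2021 & 8601 = 385



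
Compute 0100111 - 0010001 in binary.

Method 1 - Direct subtraction (column by column from the right: bit − bit − borrow-in; if negative, add 2 and borrow 1 from the next column):
borrow: 0100000
        0100111
-       0010001
---------------
        0010110

Method 2 - Add two's complement:
Two's complement of 0010001: invert → 1101110, add 1 → 1101111
  0100111
+ 1101111
---------
 10010110  (end carry out of the top bit = 1)
Discarding the end carry: 0010110
Decimal check:
  0100111 = 32 + 4 + 2 + 1 = 39
  0010001 = 16 + 1 = 17
  39 - 17 = 22, and 0010110 = 16 + 4 + 2 = 22 ✓



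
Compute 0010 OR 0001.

OR: 1 when either bit is 1
  0010
| 0001
------
  0011
Decimal: 2 | 1 = 3



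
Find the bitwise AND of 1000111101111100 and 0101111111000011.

AND: 1 only when both bits are 1
  1000111101111100
& 0101111111000011
------------------
  0000111101000000
Decimal: 36732 & 24515 = 3904



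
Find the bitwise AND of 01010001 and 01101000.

AND: 1 only when both bits are 1
  01010001
& 01101000
----------
  01000000
Decimal: 81 & 104 = 64



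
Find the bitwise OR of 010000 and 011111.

OR: 1 when either bit is 1
  010000
| 011111
--------
  011111
Decimal: 16 | 31 = 31



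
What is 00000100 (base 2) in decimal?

Sum of powers of 2 for each 1-bit:
2^2
= 4
= 4



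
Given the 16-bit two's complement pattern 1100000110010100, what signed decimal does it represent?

Binary: 1100000110010100
Sign bit: 1 (negative)
Invert: 0011111001101011
Add 1:  0011111001101100
Magnitude: 0011111001101100 = 8192 + 4096 + 2048 + 1024 + 512 + 64 + 32 + 8 + 4 = 15980
Value: -15980



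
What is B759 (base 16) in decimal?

Expand by place value (powers of 16):
Digit values: B = 11
B759 = 11 × 16^3 + 7 × 16^2 + 5 × 16^1 + 9 × 16^0
= 11 × 4096 + 7 × 256 + 5 × 16 + 9 × 1
= 45056 + 1792 + 80 + 9
= 46937



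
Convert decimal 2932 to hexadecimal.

Using repeated division by 16 (digits 10–15 are A–F):
2932 ÷ 16 = 183 remainder 4
183 ÷ 16 = 11 remainder 7
11 ÷ 16 = 0 remainder 11 (B)
Reading remainders bottom to top: B74



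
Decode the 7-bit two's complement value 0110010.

Binary: 0110010
Sign bit: 0 (non-negative)
Read directly as an unsigned value:
0110010 = 32 + 16 + 2 = 50
Value: 50



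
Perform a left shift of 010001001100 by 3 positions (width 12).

Original: 010001001100 (decimal 1100)
Shift left by 3 positions
Append 3 zeros on the right and drop the 3 high bits that overflow the 12-bit width
Result: 001001100000 (decimal 608)
Equivalent: 1100 << 3 = 1100 × 2^3 = 8800, truncated to 12 bits = 608



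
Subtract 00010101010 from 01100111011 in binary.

Method 1 - Direct subtraction (column by column from the right: bit − bit − borrow-in; if negative, add 2 and borrow 1 from the next column):
borrow: 00100000000
        01100111011
-       00010101010
-------------------
        01010010001

Method 2 - Add two's complement:
Two's complement of 00010101010: invert → 11101010101, add 1 → 11101010110
  01100111011
+ 11101010110
-------------
 101010010001  (end carry out of the top bit = 1)
Discarding the end carry: 01010010001
Decimal check:
  01100111011 = 512 + 256 + 32 + 16 + 8 + 2 + 1 = 827
  00010101010 = 128 + 32 + 8 + 2 = 170
  827 - 170 = 657, and 01010010001 = 512 + 128 + 16 + 1 = 657 ✓



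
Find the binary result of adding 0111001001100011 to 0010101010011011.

Add column by column from the right: bit + bit + carry-in; write the sum mod 2, carry 1 when the sum is 2 or 3.
carry:  1100010000000110
        0111001001100011
+       0010101010011011
------------------------
       01001110011111110
(the carry out of the leftmost column, 0, becomes the leading bit)
Decimal check:
  0111001001100011 = 16384 + 8192 + 4096 + 512 + 64 + 32 + 2 + 1 = 29283
  0010101010011011 = 8192 + 2048 + 512 + 128 + 16 + 8 + 2 + 1 = 10907
  29283 + 10907 = 40190, and 01001110011111110 = 32768 + 4096 + 2048 + 1024 + 128 + 64 + 32 + 16 + 8 + 4 + 2 = 40190 ✓



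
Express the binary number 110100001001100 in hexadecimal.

Group into 4-bit nibbles from right:
  0110 = 6
  1000 = 8
  0100 = 4
  1100 = C
Result: 684C



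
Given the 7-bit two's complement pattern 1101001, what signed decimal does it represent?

Binary: 1101001
Sign bit: 1 (negative)
Invert: 0010110
Add 1:  0010111
Magnitude: 0010111 = 16 + 4 + 2 + 1 = 23
Value: -23



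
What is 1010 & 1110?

AND: 1 only when both bits are 1
  1010
& 1110
------
  1010
Decimal: 10 & 14 = 10



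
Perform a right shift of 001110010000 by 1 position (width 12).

Original: 001110010000 (decimal 912)
Shift right by 1 position
Drop the 1 low bit; fill with zero on the left
Result: 000111001000 (decimal 456)
Equivalent: 912 >> 1 = 912 ÷ 2^1 = 456



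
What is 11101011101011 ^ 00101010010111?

XOR: 1 when bits differ
  11101011101011
^ 00101010010111
----------------
  11000001111100
Decimal: 15083 ^ 2711 = 12412



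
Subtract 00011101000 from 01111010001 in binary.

Method 1 - Direct subtraction (column by column from the right: bit − bit − borrow-in; if negative, add 2 and borrow 1 from the next column):
borrow: 00111010000
        01111010001
-       00011101000
-------------------
        01011101001

Method 2 - Add two's complement:
Two's complement of 00011101000: invert → 11100010111, add 1 → 11100011000
  01111010001
+ 11100011000
-------------
 101011101001  (end carry out of the top bit = 1)
Discarding the end carry: 01011101001
Decimal check:
  01111010001 = 512 + 256 + 128 + 64 + 16 + 1 = 977
  00011101000 = 128 + 64 + 32 + 8 = 232
  977 - 232 = 745, and 01011101001 = 512 + 128 + 64 + 32 + 8 + 1 = 745 ✓



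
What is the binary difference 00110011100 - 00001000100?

Method 1 - Direct subtraction (column by column from the right: bit − bit − borrow-in; if negative, add 2 and borrow 1 from the next column):
borrow: 00010000000
        00110011100
-       00001000100
-------------------
        00101011000

Method 2 - Add two's complement:
Two's complement of 00001000100: invert → 11110111011, add 1 → 11110111100
  00110011100
+ 11110111100
-------------
 100101011000  (end carry out of the top bit = 1)
Discarding the end carry: 00101011000
Decimal check:
  00110011100 = 256 + 128 + 16 + 8 + 4 = 412
  00001000100 = 64 + 4 = 68
  412 - 68 = 344, and 00101011000 = 256 + 64 + 16 + 8 = 344 ✓



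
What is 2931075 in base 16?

Using repeated division by 16 (digits 10–15 are A–F):
2931075 ÷ 16 = 183192 remainder 3
183192 ÷ 16 = 11449 remainder 8
11449 ÷ 16 = 715 remainder 9
715 ÷ 16 = 44 remainder 11 (B)
44 ÷ 16 = 2 remainder 12 (C)
2 ÷ 16 = 0 remainder 2
Reading remainders bottom to top: 2CB983



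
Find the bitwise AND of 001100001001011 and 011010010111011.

AND: 1 only when both bits are 1
  001100001001011
& 011010010111011
-----------------
  001000000001011
Decimal: 6219 & 13499 = 4107



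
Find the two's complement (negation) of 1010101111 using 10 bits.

Original (sign bit 1, negative): 1010101111
Step 1 - Invert all bits: 0101010000
Step 2 - Add 1: 0101010001
Verification: 1010101111 + 0101010001 = 10000000000; discarding the end carry (carry out of the top bit) leaves the 10-bit value 0000000000, as required for x + (-x)



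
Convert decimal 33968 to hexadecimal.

Using repeated division by 16 (digits 10–15 are A–F):
33968 ÷ 16 = 2123 remainder 0
2123 ÷ 16 = 132 remainder 11 (B)
132 ÷ 16 = 8 remainder 4
8 ÷ 16 = 0 remainder 8
Reading remainders bottom to top: 84B0



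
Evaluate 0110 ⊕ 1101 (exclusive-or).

XOR: 1 when bits differ
  0110
^ 1101
------
  1011
Decimal: 6 ^ 13 = 11



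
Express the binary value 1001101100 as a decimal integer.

Sum of powers of 2 for each 1-bit:
2^2 + 2^3 + 2^5 + 2^6 + 2^9
= 4 + 8 + 32 + 64 + 512
= 620



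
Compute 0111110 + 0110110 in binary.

Add column by column from the right: bit + bit + carry-in; write the sum mod 2, carry 1 when the sum is 2 or 3.
carry:  1111100
        0111110
+       0110110
---------------
       01110100
(the carry out of the leftmost column, 0, becomes the leading bit)
Decimal check:
  0111110 = 32 + 16 + 8 + 4 + 2 = 62
  0110110 = 32 + 16 + 4 + 2 = 54
  62 + 54 = 116, and 01110100 = 64 + 32 + 16 + 4 = 116 ✓



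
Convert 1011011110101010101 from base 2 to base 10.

Sum of powers of 2 for each 1-bit:
2^0 + 2^2 + 2^4 + 2^6 + 2^8 + 2^10 + 2^11 + 2^12 + 2^13 + 2^15 + 2^16 + 2^18
= 1 + 4 + 16 + 64 + 256 + 1024 + 2048 + 4096 + 8192 + 32768 + 65536 + 262144
= 376149



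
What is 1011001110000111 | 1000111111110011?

OR: 1 when either bit is 1
  1011001110000111
| 1000111111110011
------------------
  1011111111110111
Decimal: 45959 | 36851 = 49143



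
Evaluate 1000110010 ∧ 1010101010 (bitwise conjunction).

AND: 1 only when both bits are 1
  1000110010
& 1010101010
------------
  1000100010
Decimal: 562 & 682 = 546



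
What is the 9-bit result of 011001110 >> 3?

Original: 011001110 (decimal 206)
Shift right by 3 positions
Drop the 3 low bits; fill with zeros on the left
Result: 000011001 (decimal 25)
Equivalent: 206 >> 3 = 206 ÷ 2^3 = 25



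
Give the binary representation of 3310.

Using repeated division by 2:
3310 ÷ 2 = 1655 remainder 0
1655 ÷ 2 = 827 remainder 1
827 ÷ 2 = 413 remainder 1
413 ÷ 2 = 206 remainder 1
206 ÷ 2 = 103 remainder 0
103 ÷ 2 = 51 remainder 1
51 ÷ 2 = 25 remainder 1
25 ÷ 2 = 12 remainder 1
12 ÷ 2 = 6 remainder 0
6 ÷ 2 = 3 remainder 0
3 ÷ 2 = 1 remainder 1
1 ÷ 2 = 0 remainder 1
Reading remainders bottom to top: 110011101110



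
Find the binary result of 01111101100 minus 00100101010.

Method 1 - Direct subtraction (column by column from the right: bit − bit − borrow-in; if negative, add 2 and borrow 1 from the next column):
borrow: 00000000100
        01111101100
-       00100101010
-------------------
        01011000010

Method 2 - Add two's complement:
Two's complement of 00100101010: invert → 11011010101, add 1 → 11011010110
  01111101100
+ 11011010110
-------------
 101011000010  (end carry out of the top bit = 1)
Discarding the end carry: 01011000010
Decimal check:
  01111101100 = 512 + 256 + 128 + 64 + 32 + 8 + 4 = 1004
  00100101010 = 256 + 32 + 8 + 2 = 298
  1004 - 298 = 706, and 01011000010 = 512 + 128 + 64 + 2 = 706 ✓



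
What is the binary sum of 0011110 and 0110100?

Add column by column from the right: bit + bit + carry-in; write the sum mod 2, carry 1 when the sum is 2 or 3.
carry:  1111000
        0011110
+       0110100
---------------
       01010010
(the carry out of the leftmost column, 0, becomes the leading bit)
Decimal check:
  0011110 = 16 + 8 + 4 + 2 = 30
  0110100 = 32 + 16 + 4 = 52
  30 + 52 = 82, and 01010010 = 64 + 16 + 2 = 82 ✓



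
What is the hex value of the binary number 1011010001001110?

Group into 4-bit nibbles from right:
  1011 = B
  0100 = 4
  0100 = 4
  1110 = E
Result: B44E

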